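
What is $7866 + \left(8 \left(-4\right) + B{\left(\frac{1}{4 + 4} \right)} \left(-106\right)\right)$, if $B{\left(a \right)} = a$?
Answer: $\frac{31283}{4} \approx 7820.8$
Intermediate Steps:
$7866 + \left(8 \left(-4\right) + B{\left(\frac{1}{4 + 4} \right)} \left(-106\right)\right) = 7866 + \left(8 \left(-4\right) + \frac{1}{4 + 4} \left(-106\right)\right) = 7866 - \left(32 - \frac{1}{8} \left(-106\right)\right) = 7866 + \left(-32 + \frac{1}{8} \left(-106\right)\right) = 7866 - \frac{181}{4} = \frac{31283}{4}$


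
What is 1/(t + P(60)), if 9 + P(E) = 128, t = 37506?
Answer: 1/37625 ≈ 2.6578e-5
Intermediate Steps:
P(E) = 119 (P(E) = -9 + 128 = 119)
1/(t + P(60)) = 1/(37506 + 119) = 1/37625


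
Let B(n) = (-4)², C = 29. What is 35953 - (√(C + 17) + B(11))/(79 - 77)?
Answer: 35945 - √46/2 ≈ 35942.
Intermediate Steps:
B(n) = 16
35953 - (√(C + 17) + B(11))/(79 - 77) = 35953 - (√(29 + 17) + 16)/(79 - 77) = 35953 - (√46 + 16)/2 = 35953 - (16 + √46)/2 = 35953 - (8 + √46/2) = 35953 + (-8 - √46/2) = 35945 - √46/2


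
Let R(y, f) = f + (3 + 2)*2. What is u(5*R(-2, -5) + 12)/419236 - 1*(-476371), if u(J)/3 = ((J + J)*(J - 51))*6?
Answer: 49927963477/104809 ≈ 4.7637e+5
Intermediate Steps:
R(y, f) = 10 + f (R(y, f) = f + 5*2 = f + 10 = 10 + f)
u(J) = 36*J*(-51 + J) (u(J) = 3*(((J + J)*(J - 51))*6) = 3*(((2*J)*(-51 + J))*6) = 3*((2*J*(-51 + J))*6) = 3*(12*J*(-51 + J)) = 36*J*(-51 + J))
u(5*R(-2, -5) + 12)/419236 - 1*(-476371) = (36*(5*(10 - 5) + 12)*(-51 + (5*(10 - 5) + 12)))/419236 - 1*(-476371) = (36*(5*5 + 12)*(-51 + (5*5 + 12)))*(1/419236) + 476371 = (36*(25 + 12)*(-51 + (25 + 12)))*(1/419236) + 476371 = (36*37*(-51 + 37))*(1/419236) + 476371 = (36*37*(-14))*(1/419236) + 476371 = -18648*1/419236 + 476371 = -4662/104809 + 476371 = 49927963477/104809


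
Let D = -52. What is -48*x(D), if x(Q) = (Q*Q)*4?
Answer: -519168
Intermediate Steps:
x(Q) = 4*Q² (x(Q) = Q²*4 = 4*Q²)
-48*x(D) = -192*(-52)² = -192*2704 = -48*10816 = -519168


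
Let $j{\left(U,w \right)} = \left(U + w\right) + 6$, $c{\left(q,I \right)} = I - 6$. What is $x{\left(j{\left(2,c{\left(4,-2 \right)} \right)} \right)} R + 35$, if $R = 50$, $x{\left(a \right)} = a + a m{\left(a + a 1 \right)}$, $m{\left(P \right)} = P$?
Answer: $35$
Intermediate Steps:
$c{\left(q,I \right)} = -6 + I$ ($c{\left(q,I \right)} = I - 6 = -6 + I$)
$j{\left(U,w \right)} = 6 + U + w$
$x{\left(a \right)} = a + 2 a^{2}$ ($x{\left(a \right)} = a + a \left(a + a 1\right) = a + a \left(a + a\right) = a + a 2 a = a + 2 a^{2}$)
$x{\left(j{\left(2,c{\left(4,-2 \right)} \right)} \right)} R + 35 = \left(6 + 2 - 8\right) \left(1 + 2 \left(6 + 2 - 8\right)\right) 50 + 35 = 0 \left(1 + 2 \cdot 0\right) 50 + 35 = 0 \left(1 + 0\right) 50 + 35 = 0 \cdot 1 \cdot 50 + 35 = 0 \cdot 50 + 35 = 0 + 35 = 35$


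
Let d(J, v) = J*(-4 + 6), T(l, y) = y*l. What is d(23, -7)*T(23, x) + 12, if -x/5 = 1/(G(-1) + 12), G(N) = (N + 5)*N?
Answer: -2597/4 ≈ -649.25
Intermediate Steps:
G(N) = N*(5 + N) (G(N) = (5 + N)*N = N*(5 + N))
x = -5/8 (x = -5/(-(5 - 1) + 12) = -5/(-1*4 + 12) = -5/(-4 + 12) = -5/8 ≈ -0.62500)
T(l, y) = l*y
d(J, v) = 2*J (d(J, v) = J*2 = 2*J)
d(23, -7)*T(23, x) + 12 = (2*23)*(23*(-5/8)) + 12 = 46*(-115/8) + 12 = -2645/4 + 12 = -2597/4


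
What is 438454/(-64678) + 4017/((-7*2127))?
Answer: -1131325522/160498457 ≈ -7.0488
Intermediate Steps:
438454/(-64678) + 4017/((-7*2127)) = 438454*(-1/64678) + 4017/(-14889) = -219227/32339 + 4017*(-1/14889) = -219227/32339 - 1339/4963 = -1131325522/160498457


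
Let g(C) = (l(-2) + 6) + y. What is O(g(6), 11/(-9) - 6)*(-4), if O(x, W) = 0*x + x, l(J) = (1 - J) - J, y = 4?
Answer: -60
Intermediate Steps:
l(J) = 1 - 2*J
g(C) = 15 (g(C) = ((1 - 2*(-2)) + 6) + 4 = ((1 + 4) + 6) + 4 = (5 + 6) + 4 = 11 + 4 = 15)
O(x, W) = x (O(x, W) = 0 + x = x)
O(g(6), 11/(-9) - 6)*(-4) = 15*(-4) = -60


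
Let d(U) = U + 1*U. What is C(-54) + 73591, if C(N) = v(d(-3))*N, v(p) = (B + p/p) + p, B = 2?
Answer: 73753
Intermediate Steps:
d(U) = 2*U (d(U) = U + U = 2*U)
v(p) = 3 + p (v(p) = (2 + p/p) + p = (2 + 1) + p = 3 + p)
C(N) = -3*N (C(N) = (3 + 2*(-3))*N = (3 - 6)*N = -3*N)
C(-54) + 73591 = -3*(-54) + 73591 = 162 + 73591 = 73753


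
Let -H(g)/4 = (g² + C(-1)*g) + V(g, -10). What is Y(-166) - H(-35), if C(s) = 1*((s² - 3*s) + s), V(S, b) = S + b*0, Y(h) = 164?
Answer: 4504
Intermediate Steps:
V(S, b) = S (V(S, b) = S + 0 = S)
C(s) = s² - 2*s (C(s) = 1*(s² - 2*s) = s² - 2*s)
H(g) = -16*g - 4*g² (H(g) = -4*((g² + (-(-2 - 1))*g) + g) = -4*((g² + (-1*(-3))*g) + g) = -4*((g² + 3*g) + g) = -4*(g² + 4*g) = -16*g - 4*g²)
Y(-166) - H(-35) = 164 - 4*(-35)*(-4 - 1*(-35)) = 164 - 4*(-35)*(-4 + 35) = 164 - 4*(-35)*31 = 164 - 1*(-4340) = 164 + 4340 = 4504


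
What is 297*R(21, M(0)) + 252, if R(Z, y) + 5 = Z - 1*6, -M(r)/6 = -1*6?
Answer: 3222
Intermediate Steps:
M(r) = 36 (M(r) = -(-6)*6 = -6*(-6) = 36)
R(Z, y) = -11 + Z (R(Z, y) = -5 + (Z - 1*6) = -5 + (Z - 6) = -5 + (-6 + Z) = -11 + Z)
297*R(21, M(0)) + 252 = 297*(-11 + 21) + 252 = 297*10 + 252 = 2970 + 252 = 3222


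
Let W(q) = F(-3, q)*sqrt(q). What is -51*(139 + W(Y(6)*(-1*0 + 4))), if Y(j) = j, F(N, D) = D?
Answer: -7089 - 2448*sqrt(6) ≈ -13085.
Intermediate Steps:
W(q) = q**(3/2) (W(q) = q*sqrt(q) = q**(3/2))
-51*(139 + W(Y(6)*(-1*0 + 4))) = -51*(139 + (6*(-1*0 + 4))**(3/2)) = -51*(139 + (6*(0 + 4))**(3/2)) = -51*(139 + (6*4)**(3/2)) = -51*(139 + 24**(3/2)) = -51*(139 + 48*sqrt(6)) = -7089 - 2448*sqrt(6)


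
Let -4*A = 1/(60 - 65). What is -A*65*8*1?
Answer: -26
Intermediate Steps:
A = 1/20 (A = -1/(4*(60 - 65)) = -1/4/(-5) = -1/4*(-1/5) = 1/20 ≈ 0.050000)
-A*65*8*1 = -(1/20)*65*8*1 = -13*8/4 = -1*26 = -26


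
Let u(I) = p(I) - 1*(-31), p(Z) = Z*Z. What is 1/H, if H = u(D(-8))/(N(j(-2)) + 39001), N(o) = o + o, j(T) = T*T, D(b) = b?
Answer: 39009/95 ≈ 410.62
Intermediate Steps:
j(T) = T**2
p(Z) = Z**2
N(o) = 2*o
u(I) = 31 + I**2 (u(I) = I**2 - 1*(-31) = I**2 + 31 = 31 + I**2)
H = 95/39009 (H = (31 + (-8)**2)/(2*(-2)**2 + 39001) = (31 + 64)/(2*4 + 39001) = 95/(8 + 39001) = 95/39009 ≈ 0.0024353)
1/H = 1/(95/39009) = 39009/95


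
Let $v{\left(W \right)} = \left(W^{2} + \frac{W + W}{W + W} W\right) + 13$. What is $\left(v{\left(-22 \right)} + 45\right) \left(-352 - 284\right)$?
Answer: $-330720$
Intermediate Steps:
$v{\left(W \right)} = 13 + W + W^{2}$ ($v{\left(W \right)} = \left(W^{2} + \frac{2 W}{2 W} W\right) + 13 = \left(W^{2} + 2 W \frac{1}{2 W} W\right) + 13 = \left(W^{2} + 1 W\right) + 13 = \left(W^{2} + W\right) + 13 = \left(W + W^{2}\right) + 13 = 13 + W + W^{2}$)
$\left(v{\left(-22 \right)} + 45\right) \left(-352 - 284\right) = \left(\left(13 - 22 + \left(-22\right)^{2}\right) + 45\right) \left(-352 - 284\right) = \left(\left(13 - 22 + 484\right) + 45\right) \left(-636\right) = \left(475 + 45\right) \left(-636\right) = 520 \left(-636\right) = -330720$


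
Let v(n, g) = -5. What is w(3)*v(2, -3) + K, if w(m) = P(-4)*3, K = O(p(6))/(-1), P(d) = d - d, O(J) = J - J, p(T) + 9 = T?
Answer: 0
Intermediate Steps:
p(T) = -9 + T
O(J) = 0
P(d) = 0
K = 0 (K = 0/(-1) = 0*(-1) = 0)
w(m) = 0 (w(m) = 0*3 = 0)
w(3)*v(2, -3) + K = 0*(-5) + 0 = 0 + 0 = 0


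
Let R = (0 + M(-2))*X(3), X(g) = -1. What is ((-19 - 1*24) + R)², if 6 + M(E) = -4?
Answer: 1089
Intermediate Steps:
M(E) = -10 (M(E) = -6 - 4 = -10)
R = 10 (R = (0 - 10)*(-1) = -10*(-1) = 10)
((-19 - 1*24) + R)² = ((-19 - 1*24) + 10)² = ((-19 - 24) + 10)² = (-43 + 10)² = (-33)² = 1089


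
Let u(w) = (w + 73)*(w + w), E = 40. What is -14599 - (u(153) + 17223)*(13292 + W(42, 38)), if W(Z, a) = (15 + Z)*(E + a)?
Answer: -1532205301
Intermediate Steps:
u(w) = 2*w*(73 + w) (u(w) = (73 + w)*(2*w) = 2*w*(73 + w))
W(Z, a) = (15 + Z)*(40 + a)
-14599 - (u(153) + 17223)*(13292 + W(42, 38)) = -14599 - (2*153*(73 + 153) + 17223)*(13292 + (600 + 15*38 + 40*42 + 42*38)) = -14599 - (2*153*226 + 17223)*(13292 + (600 + 570 + 1680 + 1596)) = -14599 - (69156 + 17223)*(13292 + 4446) = -14599 - 86379*17738 = -14599 - 1*1532190702 = -14599 - 1532190702 = -1532205301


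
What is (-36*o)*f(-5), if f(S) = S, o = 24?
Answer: 4320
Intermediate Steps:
(-36*o)*f(-5) = -36*24*(-5) = -864*(-5) = 4320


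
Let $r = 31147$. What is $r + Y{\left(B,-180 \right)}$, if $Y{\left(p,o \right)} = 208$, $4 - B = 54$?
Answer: $31355$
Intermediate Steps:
$B = -50$ ($B = 4 - 54 = -50$)
$r + Y{\left(B,-180 \right)} = 31147 + 208 = 31355$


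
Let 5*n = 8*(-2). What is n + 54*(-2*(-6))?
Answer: 3224/5 ≈ 644.80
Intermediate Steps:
n = -16/5 (n = (8*(-2))/5 = (1/5)*(-16) = -16/5 ≈ -3.2000)
n + 54*(-2*(-6)) = -16/5 + 54*(-2*(-6)) = -16/5 + 54*12 = -16/5 + 648 = 3224/5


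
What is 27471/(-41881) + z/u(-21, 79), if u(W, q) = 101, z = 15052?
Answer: 627618241/4229981 ≈ 148.37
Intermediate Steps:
27471/(-41881) + z/u(-21, 79) = 27471/(-41881) + 15052/101 = 27471*(-1/41881) + 15052*(1/101) = -27471/41881 + 15052/101 = 627618241/4229981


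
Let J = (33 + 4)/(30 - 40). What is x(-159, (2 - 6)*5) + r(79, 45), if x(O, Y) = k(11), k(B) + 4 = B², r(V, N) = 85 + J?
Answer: 1983/10 ≈ 198.30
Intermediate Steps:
J = -37/10 (J = 37/(-10) = 37*(-⅒) = -37/10 ≈ -3.7000)
r(V, N) = 813/10 (r(V, N) = 85 - 37/10 = 813/10)
k(B) = -4 + B²
x(O, Y) = 117 (x(O, Y) = -4 + 11² = -4 + 121 = 117)
x(-159, (2 - 6)*5) + r(79, 45) = 117 + 813/10 = 1983/10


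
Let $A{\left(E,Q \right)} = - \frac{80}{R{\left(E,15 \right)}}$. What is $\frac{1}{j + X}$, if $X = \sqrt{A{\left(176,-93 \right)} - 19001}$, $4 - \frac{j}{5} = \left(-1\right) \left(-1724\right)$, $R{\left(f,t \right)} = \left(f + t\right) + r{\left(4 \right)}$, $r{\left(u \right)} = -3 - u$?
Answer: $- \frac{197800}{1701517033} - \frac{i \sqrt{10051759}}{1701517033} \approx -0.00011625 - 1.8633 \cdot 10^{-6} i$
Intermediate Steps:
$R{\left(f,t \right)} = -7 + f + t$ ($R{\left(f,t \right)} = \left(f + t\right) - 7 = -7 + f + t$)
$j = -8600$ ($j = 20 - 5 \left(\left(-1\right) \left(-1724\right)\right) = 20 - 8620 = -8600$)
$A{\left(E,Q \right)} = - \frac{80}{8 + E}$ ($A{\left(E,Q \right)} = - \frac{80}{-7 + E + 15} = - \frac{80}{8 + E}$)
$X = \frac{i \sqrt{10051759}}{23}$ ($X = \sqrt{- \frac{80}{8 + 176} - 19001} = \sqrt{- \frac{80}{184} - 19001} = \sqrt{\left(-80\right) \frac{1}{184} - 19001} = \sqrt{- \frac{10}{23} - 19001} = \sqrt{- \frac{437033}{23}} = \frac{i \sqrt{10051759}}{23} \approx 137.85 i$)
$\frac{1}{j + X} = \frac{1}{-8600 + \frac{i \sqrt{10051759}}{23}}$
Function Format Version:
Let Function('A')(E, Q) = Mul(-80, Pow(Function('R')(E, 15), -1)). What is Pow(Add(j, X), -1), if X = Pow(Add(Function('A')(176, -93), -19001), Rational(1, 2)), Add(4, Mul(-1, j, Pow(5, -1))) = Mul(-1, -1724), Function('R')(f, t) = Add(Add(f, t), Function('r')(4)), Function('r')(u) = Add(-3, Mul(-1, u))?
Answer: Add(Rational(-197800, 1701517033), Mul(Rational(-1, 1701517033), I, Pow(10051759, Rational(1, 2)))) ≈ Add(-0.00011625, Mul(-1.8633e-6, I))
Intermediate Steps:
Function('R')(f, t) = Add(-7, f, t) (Function('R')(f, t) = Add(Add(f, t), Add(-3, Mul(-1, 4))) = Add(Add(f, t), Add(-3, -4)) = Add(Add(f, t), -7) = Add(-7, f, t))
j = -8600 (j = Add(20, Mul(-5, Mul(-1, -1724))) = Add(20, Mul(-5, 1724)) = Add(20, -8620) = -8600)
Function('A')(E, Q) = Mul(-80, Pow(Add(8, E), -1)) (Function('A')(E, Q) = Mul(-80, Pow(Add(-7, E, 15), -1)) = Mul(-80, Pow(Add(8, E), -1)))
X = Mul(Rational(1, 23), I, Pow(10051759, Rational(1, 2))) (X = Pow(Add(Mul(-80, Pow(Add(8, 176), -1)), -19001), Rational(1, 2)) = Pow(Add(Mul(-80, Pow(184, -1)), -19001), Rational(1, 2)) = Pow(Add(Mul(-80, Rational(1, 184)), -19001), Rational(1, 2)) = Pow(Add(Rational(-10, 23), -19001), Rational(1, 2)) = Pow(Rational(-437033, 23), Rational(1, 2)) = Mul(Rational(1, 23), I, Pow(10051759, Rational(1, 2))) ≈ Mul(137.85, I))
Pow(Add(j, X), -1) = Pow(Add(-8600, Mul(Rational(1, 23), I, Pow(10051759, Rational(1, 2)))), -1)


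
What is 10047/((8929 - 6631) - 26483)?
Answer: -10047/24185 ≈ -0.41542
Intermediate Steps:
10047/((8929 - 6631) - 26483) = 10047/(2298 - 26483) = 10047/(-24185) = 10047*(-1/24185) = -10047/24185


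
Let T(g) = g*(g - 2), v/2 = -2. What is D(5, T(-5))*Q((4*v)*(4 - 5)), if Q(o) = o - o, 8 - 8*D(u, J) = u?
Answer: 0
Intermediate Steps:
v = -4 (v = 2*(-2) = -4)
T(g) = g*(-2 + g)
D(u, J) = 1 - u/8
Q(o) = 0
D(5, T(-5))*Q((4*v)*(4 - 5)) = (1 - 1/8*5)*0 = (1 - 5/8)*0 = (3/8)*0 = 0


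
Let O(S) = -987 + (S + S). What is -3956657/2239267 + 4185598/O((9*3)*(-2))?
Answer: -9377004016081/2451997365 ≈ -3824.2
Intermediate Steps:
O(S) = -987 + 2*S
-3956657/2239267 + 4185598/O((9*3)*(-2)) = -3956657/2239267 + 4185598/(-987 + 2*((9*3)*(-2))) = -3956657*1/2239267 + 4185598/(-987 + 2*(27*(-2))) = -3956657/2239267 + 4185598/(-987 + 2*(-54)) = -3956657/2239267 + 4185598/(-987 - 108) = -3956657/2239267 + 4185598/(-1095) = -3956657/2239267 + 4185598*(-1/1095) = -3956657/2239267 - 4185598/1095 = -9377004016081/2451997365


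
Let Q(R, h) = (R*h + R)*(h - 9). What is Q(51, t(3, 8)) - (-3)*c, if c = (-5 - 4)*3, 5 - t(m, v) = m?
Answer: -1152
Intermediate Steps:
t(m, v) = 5 - m
c = -27 (c = -9*3 = -27)
Q(R, h) = (-9 + h)*(R + R*h) (Q(R, h) = (R + R*h)*(-9 + h) = (-9 + h)*(R + R*h))
Q(51, t(3, 8)) - (-3)*c = 51*(-9 + (5 - 1*3)² - 8*(5 - 1*3)) - (-3)*(-27) = 51*(-9 + (5 - 3)² - 8*(5 - 3)) - 1*81 = 51*(-9 + 2² - 8*2) - 81 = 51*(-9 + 4 - 16) - 81 = 51*(-21) - 81 = -1071 - 81 = -1152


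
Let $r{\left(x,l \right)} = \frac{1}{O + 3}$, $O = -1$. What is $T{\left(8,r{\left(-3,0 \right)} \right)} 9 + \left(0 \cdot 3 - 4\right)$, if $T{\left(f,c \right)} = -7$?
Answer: $-67$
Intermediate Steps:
$r{\left(x,l \right)} = \frac{1}{2}$ ($r{\left(x,l \right)} = \frac{1}{-1 + 3} = \frac{1}{2}$)
$T{\left(8,r{\left(-3,0 \right)} \right)} 9 + \left(0 \cdot 3 - 4\right) = \left(-7\right) 9 + \left(0 \cdot 3 - 4\right) = -63 + \left(0 - 4\right) = -63 - 4 = -67$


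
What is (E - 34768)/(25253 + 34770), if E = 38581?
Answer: 3813/60023 ≈ 0.063526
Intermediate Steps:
(E - 34768)/(25253 + 34770) = (38581 - 34768)/(25253 + 34770) = 3813/60023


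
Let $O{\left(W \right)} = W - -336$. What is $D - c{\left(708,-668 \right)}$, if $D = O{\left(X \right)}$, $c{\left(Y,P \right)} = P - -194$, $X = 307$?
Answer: $1117$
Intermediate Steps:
$c{\left(Y,P \right)} = 194 + P$ ($c{\left(Y,P \right)} = P + 194 = 194 + P$)
$O{\left(W \right)} = 336 + W$ ($O{\left(W \right)} = W + 336 = 336 + W$)
$D = 643$ ($D = 336 + 307 = 643$)
$D - c{\left(708,-668 \right)} = 643 - \left(194 - 668\right) = 643 - -474 = 643 + 474 = 1117$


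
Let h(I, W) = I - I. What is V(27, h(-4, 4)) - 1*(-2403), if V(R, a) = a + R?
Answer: 2430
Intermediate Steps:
h(I, W) = 0
V(R, a) = R + a
V(27, h(-4, 4)) - 1*(-2403) = (27 + 0) - 1*(-2403) = 27 + 2403 = 2430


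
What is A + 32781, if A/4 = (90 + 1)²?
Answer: 65905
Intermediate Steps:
A = 33124 (A = 4*(90 + 1)² = 4*91² = 4*8281 = 33124)
A + 32781 = 33124 + 32781 = 65905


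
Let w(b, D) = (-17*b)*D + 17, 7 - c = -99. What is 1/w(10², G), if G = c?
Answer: -1/180183 ≈ -5.5499e-6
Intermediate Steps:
c = 106 (c = 7 - 1*(-99) = 7 + 99 = 106)
G = 106
w(b, D) = 17 - 17*D*b (w(b, D) = -17*D*b + 17 = 17 - 17*D*b)
1/w(10², G) = 1/(17 - 17*106*10²) = 1/(17 - 17*106*100) = 1/(17 - 180200) = 1/(-180183) = -1/180183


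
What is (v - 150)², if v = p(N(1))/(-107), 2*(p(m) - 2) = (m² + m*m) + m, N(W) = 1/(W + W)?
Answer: 1030731025/45796 ≈ 22507.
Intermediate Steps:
N(W) = 1/(2*W)
p(m) = 2 + m² + m/2 (p(m) = 2 + ((m² + m*m) + m)/2 = 2 + ((m² + m²) + m)/2 = 2 + (2*m² + m)/2 = 2 + (m + 2*m²)/2 = 2 + (m² + m/2) = 2 + m² + m/2)
v = -5/214 (v = (2 + ((½)/1)² + ((½)/1)/2)/(-107) = (2 + ((½)*1)² + ((½)*1)/2)*(-1/107) = (2 + (½)² + (½)*(½))*(-1/107) = (2 + ¼ + ¼)*(-1/107) = (5/2)*(-1/107) = -5/214 ≈ -0.023364)
(v - 150)² = (-5/214 - 150)² = (-32105/214)² = 1030731025/45796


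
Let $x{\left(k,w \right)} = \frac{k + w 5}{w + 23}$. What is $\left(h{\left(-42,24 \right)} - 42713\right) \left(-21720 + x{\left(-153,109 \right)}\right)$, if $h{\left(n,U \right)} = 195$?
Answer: $\frac{30471034916}{33} \approx 9.2336 \cdot 10^{8}$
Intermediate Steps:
$x{\left(k,w \right)} = \frac{k + 5 w}{23 + w}$
$\left(h{\left(-42,24 \right)} - 42713\right) \left(-21720 + x{\left(-153,109 \right)}\right) = \left(195 - 42713\right) \left(-21720 + \frac{-153 + 5 \cdot 109}{23 + 109}\right) = - 42518 \left(-21720 + \frac{-153 + 545}{132}\right) = - 42518 \left(-21720 + \frac{1}{132} \cdot 392\right) = - 42518 \left(-21720 + \frac{98}{33}\right) = \left(-42518\right) \left(- \frac{716662}{33}\right) = \frac{30471034916}{33}$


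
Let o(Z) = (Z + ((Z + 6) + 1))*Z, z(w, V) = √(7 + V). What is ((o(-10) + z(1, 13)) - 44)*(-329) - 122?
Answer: -28416 - 658*√5 ≈ -29887.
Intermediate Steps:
o(Z) = Z*(7 + 2*Z) (o(Z) = (Z + ((6 + Z) + 1))*Z = (Z + (7 + Z))*Z = (7 + 2*Z)*Z = Z*(7 + 2*Z))
((o(-10) + z(1, 13)) - 44)*(-329) - 122 = ((-10*(7 + 2*(-10)) + √(7 + 13)) - 44)*(-329) - 122 = ((-10*(7 - 20) + √20) - 44)*(-329) - 122 = ((-10*(-13) + 2*√5) - 44)*(-329) - 122 = ((130 + 2*√5) - 44)*(-329) - 122 = (86 + 2*√5)*(-329) - 122 = (-28294 - 658*√5) - 122 = -28416 - 658*√5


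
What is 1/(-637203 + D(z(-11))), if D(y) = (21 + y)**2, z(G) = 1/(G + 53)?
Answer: -1764/1123246403 ≈ -1.5704e-6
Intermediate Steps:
z(G) = 1/(53 + G)
1/(-637203 + D(z(-11))) = 1/(-637203 + (21 + 1/(53 - 11))**2) = 1/(-637203 + (21 + 1/42)**2) = 1/(-637203 + (883/42)**2) = 1/(-637203 + 779689/1764) = 1/(-1123246403/1764) = -1764/1123246403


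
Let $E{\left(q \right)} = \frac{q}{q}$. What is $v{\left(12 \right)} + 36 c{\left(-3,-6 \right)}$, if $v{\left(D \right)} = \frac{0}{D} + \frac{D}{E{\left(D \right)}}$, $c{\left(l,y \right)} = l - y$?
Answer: $120$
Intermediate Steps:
$E{\left(q \right)} = 1$
$v{\left(D \right)} = D$ ($v{\left(D \right)} = \frac{0}{D} + \frac{D}{1} = 0 + D 1 = 0 + D = D$)
$v{\left(12 \right)} + 36 c{\left(-3,-6 \right)} = 12 + 36 \left(-3 - -6\right) = 12 + 36 \left(-3 + 6\right) = 12 + 36 \cdot 3 = 12 + 108 = 120$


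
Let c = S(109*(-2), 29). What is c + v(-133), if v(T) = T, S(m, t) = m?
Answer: -351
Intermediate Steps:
c = -218 (c = 109*(-2) = -218)
c + v(-133) = -218 - 133 = -351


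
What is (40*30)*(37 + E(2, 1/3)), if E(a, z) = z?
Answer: 44800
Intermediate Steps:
(40*30)*(37 + E(2, 1/3)) = (40*30)*(37 + 1/3) = 1200*(37 + ⅓) = 1200*(112/3) = 44800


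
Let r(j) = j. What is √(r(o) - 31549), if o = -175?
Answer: 2*I*√7931 ≈ 178.11*I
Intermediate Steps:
√(r(o) - 31549) = √(-175 - 31549) = √(-31724) = 2*I*√7931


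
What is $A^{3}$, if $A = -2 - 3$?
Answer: $-125$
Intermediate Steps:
$A = -5$
$A^{3} = \left(-5\right)^{3} = -125$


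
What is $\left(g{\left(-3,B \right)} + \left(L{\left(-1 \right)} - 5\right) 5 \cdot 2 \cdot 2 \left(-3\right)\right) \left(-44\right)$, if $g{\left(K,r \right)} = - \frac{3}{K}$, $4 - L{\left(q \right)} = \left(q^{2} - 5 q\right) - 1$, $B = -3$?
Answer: $-15884$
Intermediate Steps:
$L{\left(q \right)} = 5 - q^{2} + 5 q$ ($L{\left(q \right)} = 4 - \left(\left(q^{2} - 5 q\right) - 1\right) = 4 - \left(-1 + q^{2} - 5 q\right) = 4 + \left(1 - q^{2} + 5 q\right) = 5 - q^{2} + 5 q$)
$\left(g{\left(-3,B \right)} + \left(L{\left(-1 \right)} - 5\right) 5 \cdot 2 \cdot 2 \left(-3\right)\right) \left(-44\right) = \left(- \frac{3}{-3} + \left(\left(5 - \left(-1\right)^{2} + 5 \left(-1\right)\right) - 5\right) 5 \cdot 2 \cdot 2 \left(-3\right)\right) \left(-44\right) = \left(\left(-3\right) \left(- \frac{1}{3}\right) + \left(\left(5 - 1 - 5\right) - 5\right) 10 \cdot 2 \left(-3\right)\right) \left(-44\right) = \left(1 + \left(\left(5 - 1 - 5\right) - 5\right) 20 \left(-3\right)\right) \left(-44\right) = \left(1 + \left(-1 - 5\right) \left(-60\right)\right) \left(-44\right) = \left(1 - -360\right) \left(-44\right) = \left(1 + 360\right) \left(-44\right) = 361 \left(-44\right) = -15884$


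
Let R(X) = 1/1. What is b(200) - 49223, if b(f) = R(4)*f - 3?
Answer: -49026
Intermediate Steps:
R(X) = 1 (R(X) = 1*1 = 1)
b(f) = -3 + f (b(f) = 1*f - 3 = f - 3 = -3 + f)
b(200) - 49223 = (-3 + 200) - 49223 = 197 - 49223 = -49026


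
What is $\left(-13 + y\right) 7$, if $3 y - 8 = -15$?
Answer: $- \frac{322}{3} \approx -107.33$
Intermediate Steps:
$y = - \frac{7}{3}$ ($y = \frac{8}{3} + \frac{1}{3} \left(-15\right) = \frac{8}{3} - 5 = - \frac{7}{3} \approx -2.3333$)
$\left(-13 + y\right) 7 = \left(-13 - \frac{7}{3}\right) 7 = \left(- \frac{46}{3}\right) 7 = - \frac{322}{3}$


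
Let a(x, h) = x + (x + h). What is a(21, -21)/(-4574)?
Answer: -21/4574 ≈ -0.0045912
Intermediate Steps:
a(x, h) = h + 2*x (a(x, h) = x + (h + x) = h + 2*x)
a(21, -21)/(-4574) = (-21 + 2*21)/(-4574) = (-21 + 42)*(-1/4574) = 21*(-1/4574) = -21/4574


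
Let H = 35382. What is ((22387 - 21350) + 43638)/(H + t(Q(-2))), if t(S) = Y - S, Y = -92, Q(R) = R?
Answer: 44675/35292 ≈ 1.2659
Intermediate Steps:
t(S) = -92 - S
((22387 - 21350) + 43638)/(H + t(Q(-2))) = ((22387 - 21350) + 43638)/(35382 + (-92 - 1*(-2))) = (1037 + 43638)/(35382 + (-92 + 2)) = 44675/(35382 - 90) = 44675/35292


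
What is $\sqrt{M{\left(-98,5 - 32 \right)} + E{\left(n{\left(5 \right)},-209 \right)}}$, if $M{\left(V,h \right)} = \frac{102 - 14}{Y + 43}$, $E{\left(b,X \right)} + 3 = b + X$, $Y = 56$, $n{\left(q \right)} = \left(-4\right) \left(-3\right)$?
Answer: $\frac{16 i \sqrt{7}}{3} \approx 14.111 i$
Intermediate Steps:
$n{\left(q \right)} = 12$
$E{\left(b,X \right)} = -3 + X + b$ ($E{\left(b,X \right)} = -3 + \left(b + X\right) = -3 + \left(X + b\right) = -3 + X + b$)
$M{\left(V,h \right)} = \frac{8}{9}$ ($M{\left(V,h \right)} = \frac{102 - 14}{56 + 43} = \frac{88}{99} = 88 \cdot \frac{1}{99} = \frac{8}{9}$)
$\sqrt{M{\left(-98,5 - 32 \right)} + E{\left(n{\left(5 \right)},-209 \right)}} = \sqrt{\frac{8}{9} - 200} = \sqrt{- \frac{1792}{9}} = \frac{16 i \sqrt{7}}{3}$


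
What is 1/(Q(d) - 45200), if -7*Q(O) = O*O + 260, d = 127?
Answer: -7/332789 ≈ -2.1034e-5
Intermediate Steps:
Q(O) = -260/7 - O**2/7 (Q(O) = -(O*O + 260)/7 = -(O**2 + 260)/7 = -(260 + O**2)/7 = -260/7 - O**2/7)
1/(Q(d) - 45200) = 1/((-260/7 - 1/7*127**2) - 45200) = 1/((-260/7 - 1/7*16129) - 45200) = 1/((-260/7 - 16129/7) - 45200) = 1/(-16389/7 - 45200) = 1/(-332789/7) = -7/332789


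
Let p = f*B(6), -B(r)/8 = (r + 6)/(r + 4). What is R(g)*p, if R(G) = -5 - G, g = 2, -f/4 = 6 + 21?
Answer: -36288/5 ≈ -7257.6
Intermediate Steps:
f = -108 (f = -4*(6 + 21) = -4*27 = -108)
B(r) = -8*(6 + r)/(4 + r) (B(r) = -8*(r + 6)/(r + 4) = -8*(6 + r)/(4 + r))
p = 5184/5 (p = -864*(-6 - 1*6)/(4 + 6) = -864*(-6 - 6)/10 = -864*(-12)/10 = -108*(-48/5) = 5184/5 ≈ 1036.8)
R(g)*p = (-5 - 1*2)*(5184/5) = (-5 - 2)*(5184/5) = -7*5184/5 = -36288/5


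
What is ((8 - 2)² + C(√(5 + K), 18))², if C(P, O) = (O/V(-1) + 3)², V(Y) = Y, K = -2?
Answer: 68121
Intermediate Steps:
C(P, O) = (3 - O)² (C(P, O) = (O/(-1) + 3)² = (O*(-1) + 3)² = (-O + 3)² = (3 - O)²)
((8 - 2)² + C(√(5 + K), 18))² = ((8 - 2)² + (-3 + 18)²)² = (6² + 15²)² = (36 + 225)² = 261² = 68121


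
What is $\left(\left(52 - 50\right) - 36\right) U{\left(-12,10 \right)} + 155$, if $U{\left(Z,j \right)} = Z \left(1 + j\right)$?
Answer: $4643$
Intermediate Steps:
$\left(\left(52 - 50\right) - 36\right) U{\left(-12,10 \right)} + 155 = \left(\left(52 - 50\right) - 36\right) \left(- 12 \left(1 + 10\right)\right) + 155 = \left(2 - 36\right) \left(\left(-12\right) 11\right) + 155 = \left(-34\right) \left(-132\right) + 155 = 4488 + 155 = 4643$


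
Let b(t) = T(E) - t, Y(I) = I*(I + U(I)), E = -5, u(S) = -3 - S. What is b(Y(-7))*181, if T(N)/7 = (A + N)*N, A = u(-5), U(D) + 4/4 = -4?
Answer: 3801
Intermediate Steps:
U(D) = -5 (U(D) = -1 - 4 = -5)
A = 2 (A = -3 - 1*(-5) = -3 + 5 = 2)
T(N) = 7*N*(2 + N) (T(N) = 7*((2 + N)*N) = 7*(N*(2 + N)) = 7*N*(2 + N))
Y(I) = I*(-5 + I) (Y(I) = I*(I - 5) = I*(-5 + I))
b(t) = 105 - t (b(t) = 7*(-5)*(2 - 5) - t = 7*(-5)*(-3) - t = 105 - t)
b(Y(-7))*181 = (105 - (-7)*(-5 - 7))*181 = (105 - (-7)*(-12))*181 = (105 - 1*84)*181 = (105 - 84)*181 = 21*181 = 3801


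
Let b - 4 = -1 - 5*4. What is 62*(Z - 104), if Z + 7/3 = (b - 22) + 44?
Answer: -18848/3 ≈ -6282.7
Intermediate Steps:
b = -17 (b = 4 + (-1 - 5*4) = 4 + (-1 - 20) = 4 - 21 = -17)
Z = 8/3 (Z = -7/3 + ((-17 - 22) + 44) = -7/3 + (-39 + 44) = -7/3 + 5 = 8/3 ≈ 2.6667)
62*(Z - 104) = 62*(8/3 - 104) = 62*(-304/3) = -18848/3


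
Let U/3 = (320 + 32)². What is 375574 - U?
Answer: 3862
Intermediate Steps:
U = 371712 (U = 3*(320 + 32)² = 3*352² = 3*123904 = 371712)
375574 - U = 375574 - 1*371712 = 375574 - 371712 = 3862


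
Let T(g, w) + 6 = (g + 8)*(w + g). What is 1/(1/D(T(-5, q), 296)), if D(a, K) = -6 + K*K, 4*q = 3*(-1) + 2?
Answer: 87610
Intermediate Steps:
q = -1/4 (q = (3*(-1) + 2)/4 = (-3 + 2)/4 = (1/4)*(-1) = -1/4 ≈ -0.25000)
T(g, w) = -6 + (8 + g)*(g + w) (T(g, w) = -6 + (g + 8)*(w + g) = -6 + (8 + g)*(g + w))
D(a, K) = -6 + K**2
1/(1/D(T(-5, q), 296)) = 1/(1/(-6 + 296**2)) = 1/(1/(-6 + 87616)) = 1/(1/87610) = 87610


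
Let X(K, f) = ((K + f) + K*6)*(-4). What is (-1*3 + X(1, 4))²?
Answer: 2209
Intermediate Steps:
X(K, f) = -28*K - 4*f (X(K, f) = ((K + f) + 6*K)*(-4) = (f + 7*K)*(-4) = -28*K - 4*f)
(-1*3 + X(1, 4))² = (-1*3 + (-28*1 - 4*4))² = (-3 + (-28 - 16))² = (-3 - 44)² = (-47)² = 2209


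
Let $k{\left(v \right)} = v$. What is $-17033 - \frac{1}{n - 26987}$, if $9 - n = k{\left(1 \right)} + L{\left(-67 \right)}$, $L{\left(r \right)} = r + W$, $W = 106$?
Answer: $- \frac{460197593}{27018} \approx -17033.0$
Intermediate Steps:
$L{\left(r \right)} = 106 + r$ ($L{\left(r \right)} = r + 106 = 106 + r$)
$n = -31$ ($n = 9 - \left(1 + \left(106 - 67\right)\right) = 9 - \left(1 + 39\right) = 9 - 40 = -31$)
$-17033 - \frac{1}{n - 26987} = -17033 - \frac{1}{-31 - 26987} = -17033 - \frac{1}{-27018} = -17033 - - \frac{1}{27018} = -17033 + \frac{1}{27018} = - \frac{460197593}{27018}$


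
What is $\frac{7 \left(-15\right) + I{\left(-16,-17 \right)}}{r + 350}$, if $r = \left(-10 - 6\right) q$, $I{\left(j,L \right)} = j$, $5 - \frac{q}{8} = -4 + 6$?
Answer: $\frac{121}{34} \approx 3.5588$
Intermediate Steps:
$q = 24$ ($q = 40 - 8 \left(-4 + 6\right) = 40 - 16 = 24$)
$r = -384$ ($r = \left(-10 - 6\right) 24 = \left(-16\right) 24 = -384$)
$\frac{7 \left(-15\right) + I{\left(-16,-17 \right)}}{r + 350} = \frac{7 \left(-15\right) - 16}{-384 + 350} = \frac{-105 - 16}{-34} = \left(-121\right) \left(- \frac{1}{34}\right) = \frac{121}{34}$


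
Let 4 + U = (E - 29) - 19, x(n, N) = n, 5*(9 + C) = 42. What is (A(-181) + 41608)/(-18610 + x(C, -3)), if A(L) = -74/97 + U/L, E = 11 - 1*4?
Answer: -3652513135/1633731521 ≈ -2.2357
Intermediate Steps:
C = -⅗ (C = -9 + (⅕)*42 = -9 + 42/5 = -⅗ ≈ -0.60000)
E = 7 (E = 11 - 4 = 7)
U = -45 (U = -4 + ((7 - 29) - 19) = -4 + (-22 - 19) = -4 - 41 = -45)
A(L) = -74/97 - 45/L
(A(-181) + 41608)/(-18610 + x(C, -3)) = ((-74/97 - 45/(-181)) + 41608)/(-18610 - ⅗) = ((-74/97 - 45*(-1/181)) + 41608)/(-93053/5) = ((-74/97 + 45/181) + 41608)*(-5/93053) = (-9029/17557 + 41608)*(-5/93053) = (730502627/17557)*(-5/93053) = -3652513135/1633731521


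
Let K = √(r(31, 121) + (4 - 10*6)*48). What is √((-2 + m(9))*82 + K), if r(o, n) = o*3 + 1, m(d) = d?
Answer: √(574 + I*√2594) ≈ 23.982 + 1.0619*I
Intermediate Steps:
r(o, n) = 1 + 3*o (r(o, n) = 3*o + 1 = 1 + 3*o)
K = I*√2594 (K = √((1 + 3*31) + (4 - 10*6)*48) = √((1 + 93) + (4 - 60)*48) = √(94 - 56*48) = √(94 - 2688) = √(-2594) = I*√2594 ≈ 50.931*I)
√((-2 + m(9))*82 + K) = √((-2 + 9)*82 + I*√2594) = √(7*82 + I*√2594) = √(574 + I*√2594)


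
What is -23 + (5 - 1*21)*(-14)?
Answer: 201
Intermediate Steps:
-23 + (5 - 1*21)*(-14) = -23 + (5 - 21)*(-14) = -23 - 16*(-14) = -23 + 224 = 201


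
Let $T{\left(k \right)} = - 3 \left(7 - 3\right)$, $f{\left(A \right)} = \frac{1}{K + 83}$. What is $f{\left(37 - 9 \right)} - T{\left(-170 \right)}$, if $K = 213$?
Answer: $\frac{3553}{296} \approx 12.003$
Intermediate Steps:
$f{\left(A \right)} = \frac{1}{296}$ ($f{\left(A \right)} = \frac{1}{213 + 83} = \frac{1}{296}$)
$T{\left(k \right)} = -12$ ($T{\left(k \right)} = \left(-3\right) 4 = -12$)
$f{\left(37 - 9 \right)} - T{\left(-170 \right)} = \frac{1}{296} - -12 = \frac{1}{296} + 12 = \frac{3553}{296}$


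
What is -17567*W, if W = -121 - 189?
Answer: 5445770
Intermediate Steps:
W = -310
-17567*W = -17567*(-310) = 5445770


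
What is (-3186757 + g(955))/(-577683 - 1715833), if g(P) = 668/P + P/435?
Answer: 66192866206/47639194215 ≈ 1.3895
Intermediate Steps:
g(P) = 668/P + P/435 (g(P) = 668/P + P*(1/435) = 668/P + P/435)
(-3186757 + g(955))/(-577683 - 1715833) = (-3186757 + (668/955 + (1/435)*955))/(-577683 - 1715833) = (-3186757 + (668*(1/955) + 191/87))/(-2293516) = (-3186757 + (668/955 + 191/87))*(-1/2293516) = (-3186757 + 240521/83085)*(-1/2293516) = -264771464824/83085*(-1/2293516) = 66192866206/47639194215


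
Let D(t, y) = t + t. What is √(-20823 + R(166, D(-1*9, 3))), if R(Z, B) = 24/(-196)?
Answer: I*√1020333/7 ≈ 144.3*I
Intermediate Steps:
D(t, y) = 2*t
R(Z, B) = -6/49 (R(Z, B) = 24*(-1/196) = -6/49)
√(-20823 + R(166, D(-1*9, 3))) = √(-20823 - 6/49) = √(-1020333/49) = I*√1020333/7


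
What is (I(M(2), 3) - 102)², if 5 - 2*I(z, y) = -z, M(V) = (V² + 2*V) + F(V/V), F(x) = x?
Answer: 9025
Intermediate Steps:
M(V) = 1 + V² + 2*V (M(V) = (V² + 2*V) + V/V = (V² + 2*V) + 1 = 1 + V² + 2*V)
I(z, y) = 5/2 + z/2 (I(z, y) = 5/2 - (-1)*z/2 = 5/2 + z/2)
(I(M(2), 3) - 102)² = ((5/2 + (1 + 2² + 2*2)/2) - 102)² = ((5/2 + (1 + 4 + 4)/2) - 102)² = ((5/2 + (½)*9) - 102)² = ((5/2 + 9/2) - 102)² = (7 - 102)² = (-95)² = 9025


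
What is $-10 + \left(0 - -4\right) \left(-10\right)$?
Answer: $-50$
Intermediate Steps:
$-10 + \left(0 - -4\right) \left(-10\right) = -10 + \left(0 + 4\right) \left(-10\right) = -10 + 4 \left(-10\right) = -10 - 40 = -50$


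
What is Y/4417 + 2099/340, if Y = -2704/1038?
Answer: 4811336197/779423820 ≈ 6.1729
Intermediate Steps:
Y = -1352/519 (Y = -2704*1/1038 = -1352/519 ≈ -2.6050)
Y/4417 + 2099/340 = -1352/519/4417 + 2099/340 = -1352/519*1/4417 + 2099*(1/340) = -1352/2292423 + 2099/340 = 4811336197/779423820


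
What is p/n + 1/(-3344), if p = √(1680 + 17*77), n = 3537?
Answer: -1/3344 + 7*√61/3537 ≈ 0.015158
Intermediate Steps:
p = 7*√61 (p = √(1680 + 1309) = √2989 = 7*√61 ≈ 54.672)
p/n + 1/(-3344) = (7*√61)/3537 + 1/(-3344) = (7*√61)*(1/3537) - 1/3344 = 7*√61/3537 - 1/3344 = -1/3344 + 7*√61/3537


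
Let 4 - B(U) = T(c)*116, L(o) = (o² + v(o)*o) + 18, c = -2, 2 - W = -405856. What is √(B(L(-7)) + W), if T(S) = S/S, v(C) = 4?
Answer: √405746 ≈ 636.98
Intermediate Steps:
W = 405858 (W = 2 - 1*(-405856) = 2 + 405856 = 405858)
T(S) = 1
L(o) = 18 + o² + 4*o (L(o) = (o² + 4*o) + 18 = 18 + o² + 4*o)
B(U) = -112 (B(U) = 4 - 116 = -112)
√(B(L(-7)) + W) = √(-112 + 405858) = √405746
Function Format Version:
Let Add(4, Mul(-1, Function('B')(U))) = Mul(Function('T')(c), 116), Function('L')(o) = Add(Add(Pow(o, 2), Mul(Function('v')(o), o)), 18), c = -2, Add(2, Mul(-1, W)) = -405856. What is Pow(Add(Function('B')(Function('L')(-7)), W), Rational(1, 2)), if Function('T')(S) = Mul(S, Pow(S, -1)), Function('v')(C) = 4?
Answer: Pow(405746, Rational(1, 2)) ≈ 636.98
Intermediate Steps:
W = 405858 (W = Add(2, Mul(-1, -405856)) = Add(2, 405856) = 405858)
Function('T')(S) = 1
Function('L')(o) = Add(18, Pow(o, 2), Mul(4, o)) (Function('L')(o) = Add(Add(Pow(o, 2), Mul(4, o)), 18) = Add(18, Pow(o, 2), Mul(4, o)))
Function('B')(U) = -112 (Function('B')(U) = Add(4, Mul(-1, Mul(1, 116))) = Add(4, Mul(-1, 116)) = Add(4, -116) = -112)
Pow(Add(Function('B')(Function('L')(-7)), W), Rational(1, 2)) = Pow(Add(-112, 405858), Rational(1, 2)) = Pow(405746, Rational(1, 2))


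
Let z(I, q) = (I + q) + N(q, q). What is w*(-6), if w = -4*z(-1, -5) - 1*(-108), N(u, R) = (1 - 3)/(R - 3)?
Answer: -786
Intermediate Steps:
N(u, R) = -2/(-3 + R)
z(I, q) = I + q - 2/(-3 + q) (z(I, q) = (I + q) - 2/(-3 + q) = I + q - 2/(-3 + q))
w = 131 (w = -4*(-2 + (-3 - 5)*(-1 - 5))/(-3 - 5) - 1*(-108) = -4*(-2 - 8*(-6))/(-8) + 108 = -(-1)*(-2 + 48)/2 + 108 = -(-1)*46/2 + 108 = -4*(-23/4) + 108 = 23 + 108 = 131)
w*(-6) = 131*(-6) = -786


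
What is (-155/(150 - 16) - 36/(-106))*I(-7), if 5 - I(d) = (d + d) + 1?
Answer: -52227/3551 ≈ -14.708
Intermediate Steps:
I(d) = 4 - 2*d (I(d) = 5 - ((d + d) + 1) = 5 - (2*d + 1) = 5 - (1 + 2*d) = 5 + (-1 - 2*d) = 4 - 2*d)
(-155/(150 - 16) - 36/(-106))*I(-7) = (-155/(150 - 16) - 36/(-106))*(4 - 2*(-7)) = (-155/134 - 36*(-1/106))*(4 + 14) = (-155*1/134 + 18/53)*18 = (-155/134 + 18/53)*18 = -5803/7102*18 = -52227/3551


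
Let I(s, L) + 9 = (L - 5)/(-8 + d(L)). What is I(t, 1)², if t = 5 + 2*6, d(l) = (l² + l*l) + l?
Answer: 1681/25 ≈ 67.240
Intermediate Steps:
d(l) = l + 2*l² (d(l) = (l² + l²) + l = 2*l² + l = l + 2*l²)
t = 17 (t = 5 + 12 = 17)
I(s, L) = -9 + (-5 + L)/(-8 + L*(1 + 2*L)) (I(s, L) = -9 + (L - 5)/(-8 + L*(1 + 2*L)) = -9 + (-5 + L)/(-8 + L*(1 + 2*L)))
I(t, 1)² = ((67 - 18*1² - 8*1)/(-8 + 1 + 2*1²))² = ((67 - 18*1 - 8)/(-8 + 1 + 2*1))² = ((67 - 18 - 8)/(-8 + 1 + 2))² = (41/(-5))² = (-⅕*41)² = (-41/5)² = 1681/25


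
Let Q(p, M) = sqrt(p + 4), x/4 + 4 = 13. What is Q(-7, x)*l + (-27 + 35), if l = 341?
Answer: 8 + 341*I*sqrt(3) ≈ 8.0 + 590.63*I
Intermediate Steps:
x = 36 (x = -16 + 4*13 = -16 + 52 = 36)
Q(p, M) = sqrt(4 + p)
Q(-7, x)*l + (-27 + 35) = sqrt(4 - 7)*341 + (-27 + 35) = sqrt(-3)*341 + 8 = (I*sqrt(3))*341 + 8 = 341*I*sqrt(3) + 8 = 8 + 341*I*sqrt(3)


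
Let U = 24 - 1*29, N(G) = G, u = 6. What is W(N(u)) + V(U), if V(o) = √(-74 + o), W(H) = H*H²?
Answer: 216 + I*√79 ≈ 216.0 + 8.8882*I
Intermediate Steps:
W(H) = H³
U = -5 (U = 24 - 29 = -5)
W(N(u)) + V(U) = 6³ + √(-74 - 5) = 216 + √(-79) = 216 + I*√79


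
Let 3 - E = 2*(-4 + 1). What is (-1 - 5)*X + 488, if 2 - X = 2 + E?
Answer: 542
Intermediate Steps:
E = 9 (E = 3 - 2*(-4 + 1) = 3 - 2*(-3) = 3 - 1*(-6) = 3 + 6 = 9)
X = -9 (X = 2 - (2 + 9) = 2 - 1*11 = 2 - 11 = -9)
(-1 - 5)*X + 488 = (-1 - 5)*(-9) + 488 = -6*(-9) + 488 = 54 + 488 = 542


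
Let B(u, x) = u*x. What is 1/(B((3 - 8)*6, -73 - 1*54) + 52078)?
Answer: 1/55888 ≈ 1.7893e-5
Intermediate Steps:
1/(B((3 - 8)*6, -73 - 1*54) + 52078) = 1/(((3 - 8)*6)*(-73 - 1*54) + 52078) = 1/((-5*6)*(-73 - 54) + 52078) = 1/(-30*(-127) + 52078) = 1/(3810 + 52078) = 1/55888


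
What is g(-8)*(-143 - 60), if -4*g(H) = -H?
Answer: 406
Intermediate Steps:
g(H) = H/4 (g(H) = -(-1)*H/4 = H/4)
g(-8)*(-143 - 60) = ((¼)*(-8))*(-143 - 60) = -2*(-203) = 406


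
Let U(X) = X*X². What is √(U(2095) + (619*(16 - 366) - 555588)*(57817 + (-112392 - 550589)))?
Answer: 9*√5883032647 ≈ 6.9031e+5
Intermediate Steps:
U(X) = X³
√(U(2095) + (619*(16 - 366) - 555588)*(57817 + (-112392 - 550589))) = √(2095³ + (619*(16 - 366) - 555588)*(57817 + (-112392 - 550589))) = √(9195007375 + (619*(-350) - 555588)*(57817 - 662981)) = √(9195007375 + (-216650 - 555588)*(-605164)) = √(9195007375 - 772238*(-605164)) = √(9195007375 + 467330637032) = √476525644407 = 9*√5883032647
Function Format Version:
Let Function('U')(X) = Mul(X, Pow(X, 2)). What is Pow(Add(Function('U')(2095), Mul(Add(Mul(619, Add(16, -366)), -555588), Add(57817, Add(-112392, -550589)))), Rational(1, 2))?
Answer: Mul(9, Pow(5883032647, Rational(1, 2))) ≈ 6.9031e+5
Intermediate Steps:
Function('U')(X) = Pow(X, 3)
Pow(Add(Function('U')(2095), Mul(Add(Mul(619, Add(16, -366)), -555588), Add(57817, Add(-112392, -550589)))), Rational(1, 2)) = Pow(Add(Pow(2095, 3), Mul(Add(Mul(619, Add(16, -366)), -555588), Add(57817, Add(-112392, -550589)))), Rational(1, 2)) = Pow(Add(9195007375, Mul(Add(Mul(619, -350), -555588), Add(57817, -662981))), Rational(1, 2)) = Pow(Add(9195007375, Mul(Add(-216650, -555588), -605164)), Rational(1, 2)) = Pow(Add(9195007375, Mul(-772238, -605164)), Rational(1, 2)) = Pow(Add(9195007375, 467330637032), Rational(1, 2)) = Pow(476525644407, Rational(1, 2)) = Mul(9, Pow(5883032647, Rational(1, 2)))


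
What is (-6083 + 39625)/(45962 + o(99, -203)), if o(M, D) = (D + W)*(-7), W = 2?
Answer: 33542/47369 ≈ 0.70810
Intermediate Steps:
o(M, D) = -14 - 7*D (o(M, D) = (D + 2)*(-7) = (2 + D)*(-7) = -14 - 7*D)
(-6083 + 39625)/(45962 + o(99, -203)) = (-6083 + 39625)/(45962 + (-14 - 7*(-203))) = 33542/(45962 + (-14 + 1421)) = 33542/(45962 + 1407) = 33542/47369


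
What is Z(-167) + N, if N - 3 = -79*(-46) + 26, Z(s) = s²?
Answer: 31552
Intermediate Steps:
N = 3663 (N = 3 + (-79*(-46) + 26) = 3 + (3634 + 26) = 3 + 3660 = 3663)
Z(-167) + N = (-167)² + 3663 = 27889 + 3663 = 31552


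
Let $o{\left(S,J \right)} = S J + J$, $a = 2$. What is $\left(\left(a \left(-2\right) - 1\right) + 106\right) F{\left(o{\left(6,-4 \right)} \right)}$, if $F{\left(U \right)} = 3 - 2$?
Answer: $101$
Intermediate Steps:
$o{\left(S,J \right)} = J + J S$ ($o{\left(S,J \right)} = J S + J = J + J S$)
$F{\left(U \right)} = 1$
$\left(\left(a \left(-2\right) - 1\right) + 106\right) F{\left(o{\left(6,-4 \right)} \right)} = \left(\left(2 \left(-2\right) - 1\right) + 106\right) 1 = \left(\left(-4 - 1\right) + 106\right) 1 = \left(-5 + 106\right) 1 = 101 \cdot 1 = 101$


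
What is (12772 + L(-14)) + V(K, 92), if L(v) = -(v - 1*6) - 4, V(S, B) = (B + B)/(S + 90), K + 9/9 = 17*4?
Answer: 2007900/157 ≈ 12789.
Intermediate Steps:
K = 67 (K = -1 + 17*4 = -1 + 68 = 67)
V(S, B) = 2*B/(90 + S) (V(S, B) = (2*B)/(90 + S) = 2*B/(90 + S))
L(v) = 2 - v (L(v) = -(v - 6) - 4 = -(-6 + v) - 4 = (6 - v) - 4 = 2 - v)
(12772 + L(-14)) + V(K, 92) = (12772 + (2 - 1*(-14))) + 2*92/(90 + 67) = (12772 + (2 + 14)) + 2*92/157 = (12772 + 16) + 2*92*(1/157) = 12788 + 184/157 = 2007900/157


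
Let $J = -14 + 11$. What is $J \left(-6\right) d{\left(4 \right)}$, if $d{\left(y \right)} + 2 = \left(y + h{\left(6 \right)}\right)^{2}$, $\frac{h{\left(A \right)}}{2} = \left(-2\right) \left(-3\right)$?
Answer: $4572$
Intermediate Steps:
$h{\left(A \right)} = 12$ ($h{\left(A \right)} = 2 \left(\left(-2\right) \left(-3\right)\right) = 2 \cdot 6 = 12$)
$d{\left(y \right)} = -2 + \left(12 + y\right)^{2}$ ($d{\left(y \right)} = -2 + \left(y + 12\right)^{2} = -2 + \left(12 + y\right)^{2}$)
$J = -3$
$J \left(-6\right) d{\left(4 \right)} = \left(-3\right) \left(-6\right) \left(-2 + \left(12 + 4\right)^{2}\right) = 18 \left(-2 + 16^{2}\right) = 18 \left(-2 + 256\right) = 18 \cdot 254 = 4572$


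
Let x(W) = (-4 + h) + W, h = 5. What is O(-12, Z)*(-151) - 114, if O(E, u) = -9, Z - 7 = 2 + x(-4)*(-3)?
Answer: 1245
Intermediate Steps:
x(W) = 1 + W (x(W) = (-4 + 5) + W = 1 + W)
Z = 18 (Z = 7 + (2 + (1 - 4)*(-3)) = 7 + (2 - 3*(-3)) = 7 + (2 + 9) = 7 + 11 = 18)
O(-12, Z)*(-151) - 114 = -9*(-151) - 114 = 1359 - 114 = 1245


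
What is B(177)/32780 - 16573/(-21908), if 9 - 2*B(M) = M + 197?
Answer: 53926473/71814424 ≈ 0.75091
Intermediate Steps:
B(M) = -94 - M/2 (B(M) = 9/2 - (M + 197)/2 = 9/2 - (197 + M)/2 = 9/2 + (-197/2 - M/2) = -94 - M/2)
B(177)/32780 - 16573/(-21908) = (-94 - ½*177)/32780 - 16573/(-21908) = (-94 - 177/2)*(1/32780) - 16573*(-1/21908) = -365/2*1/32780 + 16573/21908 = -73/13112 + 16573/21908 = 53926473/71814424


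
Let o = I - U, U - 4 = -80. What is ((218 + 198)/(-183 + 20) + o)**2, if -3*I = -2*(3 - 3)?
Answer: 143328784/26569 ≈ 5394.6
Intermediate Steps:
U = -76 (U = 4 - 80 = -76)
I = 0 (I = -(-2)*(3 - 3)/3 = -(-2)*0/3 = -1/3*0 = 0)
o = 76 (o = 0 - 1*(-76) = 0 + 76 = 76)
((218 + 198)/(-183 + 20) + o)**2 = ((218 + 198)/(-183 + 20) + 76)**2 = (416/(-163) + 76)**2 = (416*(-1/163) + 76)**2 = (-416/163 + 76)**2 = (11972/163)**2 = 143328784/26569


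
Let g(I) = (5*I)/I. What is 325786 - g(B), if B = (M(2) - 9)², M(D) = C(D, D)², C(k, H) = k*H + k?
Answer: 325781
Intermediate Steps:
C(k, H) = k + H*k (C(k, H) = H*k + k = k + H*k)
M(D) = D²*(1 + D)² (M(D) = (D*(1 + D))² = D²*(1 + D)²)
B = 729 (B = (2²*(1 + 2)² - 9)² = (4*3² - 9)² = (4*9 - 9)² = (36 - 9)² = 27² = 729)
g(I) = 5
325786 - g(B) = 325786 - 1*5 = 325786 - 5 = 325781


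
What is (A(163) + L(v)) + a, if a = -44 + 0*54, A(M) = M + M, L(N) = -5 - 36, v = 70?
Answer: 241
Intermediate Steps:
L(N) = -41
A(M) = 2*M
a = -44 (a = -44 + 0 = -44)
(A(163) + L(v)) + a = (2*163 - 41) - 44 = (326 - 41) - 44 = 285 - 44 = 241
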